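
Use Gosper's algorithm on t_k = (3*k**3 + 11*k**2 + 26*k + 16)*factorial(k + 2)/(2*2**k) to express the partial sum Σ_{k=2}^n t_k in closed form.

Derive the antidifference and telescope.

Ratio r(k) = (3*k**4 + 29*k**3 + 117*k**2 + 227*k + 168)/(2*(3*k**3 + 11*k**2 + 26*k + 16)).
Take A(k)=k/2 + 3/2, B(k)=1, C(k)=k**3 + 11*k**2/3 + 26*k/3 + 16/3.
f must satisfy (k/2 + 3/2)·f(k+1) − (1)·f(k) = k**3 + 11*k**2/3 + 26*k/3 + 16/3.
From deg A=1, deg B=0, deg C=3: d=2.
Coefficient equations give f(k) = 2*(3*k**2 + 2*k + 1)/3.
Then R = B(k−1)f/C = 2*(3*k**2 + 2*k + 1)/(3*k**3 + 11*k**2 + 26*k + 16), so s_k = R(k)·t_k = (3*k**2 + 2*k + 1)*factorial(k + 2)/2**k.
Verify: (3*k**3 + 11*k**2 + 26*k + 16)*factorial(k + 2)/(2*2**k) matches t_k.
Telescope: S(n) = s_(n+1) − s_(2) = 2**(-n - 1)*(3*n**2 + 8*n + 6)*factorial(n + 3) − (102) = (-204*2**n + 3*n**5*factorial(n) + 26*n**4*factorial(n) + 87*n**3*factorial(n) + 142*n**2*factorial(n) + 114*n*factorial(n) + 36*factorial(n))/(2*2**n).

S(n) = (-204*2**n + 3*n**5*factorial(n) + 26*n**4*factorial(n) + 87*n**3*factorial(n) + 142*n**2*factorial(n) + 114*n*factorial(n) + 36*factorial(n))/(2*2**n)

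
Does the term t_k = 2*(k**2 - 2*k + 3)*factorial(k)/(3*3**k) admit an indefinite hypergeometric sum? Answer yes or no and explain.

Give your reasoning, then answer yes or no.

Yes. s_k = 2*(k - 1)*factorial(k)/3**k.

Step 1: r(k) = (k**3 + k**2 + 2*k + 2)/(3*(k**2 - 2*k + 3)).
A = k/3 + 1/3, B = 1, C = k**2 - 2*k + 3.
Need (k/3 + 1/3)·f(k+1) − (1)·f(k) = k**2 - 2*k + 3.
Degrees (1,0,2) ⇒ d ≤ 1.
Match coefficients ⇒ f(k) = 3*(k - 1).
R(k) = B(k−1)·f(k)/C(k) = 3*(k - 1)/(k**2 - 2*k + 3); s_k = R·t_k = 2*(k - 1)*factorial(k)/3**k.
Verify: 2*(k**2 - 2*k + 3)*factorial(k)/(3*3**k) matches t_k.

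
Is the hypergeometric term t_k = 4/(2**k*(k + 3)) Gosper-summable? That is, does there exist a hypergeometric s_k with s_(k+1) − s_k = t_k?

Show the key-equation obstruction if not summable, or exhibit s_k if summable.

No — t_k has no hypergeometric antidifference.

The ratio is (k + 3)/(2*(k + 4)).
Normal form (A,B,C) = (k/2 + 3/2, k + 4, 1).
Key eq: (k/2 + 3/2)·f(k+1) = (k + 3)·f(k) + (1).
From deg A=1, deg B=1, deg C=0: d=-1.
Bound -1 < 0, so the key equation has no polynomial solution.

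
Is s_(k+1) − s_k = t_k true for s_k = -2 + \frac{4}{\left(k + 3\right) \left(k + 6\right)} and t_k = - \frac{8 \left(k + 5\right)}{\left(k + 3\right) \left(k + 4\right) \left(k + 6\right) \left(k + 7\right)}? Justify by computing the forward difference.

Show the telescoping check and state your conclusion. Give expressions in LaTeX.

s_(k+1) = -2 + 4/((k + 4)*(k + 7))
s_(k+1) − s_k = 8*(-k - 5)/(k**4 + 20*k**3 + 145*k**2 + 450*k + 504)
(s_(k+1) − s_k) − t_k = 0

valid (s_(k+1) − s_k reduces to t_k)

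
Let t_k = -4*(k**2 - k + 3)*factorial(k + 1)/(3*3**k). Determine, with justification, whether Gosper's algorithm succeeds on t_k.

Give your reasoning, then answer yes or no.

Ratio r(k) = (k + 2)*(-k + (k + 1)**2 + 2)/(3*(k**2 - k + 3)).
Normal form (A,B,C) = (k/3 + 2/3, 1, k**2 - k + 3).
Need (k/3 + 2/3)·f(k+1) − (1)·f(k) = k**2 - k + 3.
d = 1 from the (1,0,2) case.
Coefficient equations give f(k) = 3*(k - 1).
So s_k = (B(k−1)f/C)·t_k = (3*(k - 1)/(k**2 - k + 3))·t_k = -4*(k - 1)*factorial(k + 1)/3**k.
Δs = -4*(k**2 - k + 3)*factorial(k + 1)/(3*3**k), as required.

Yes. s_k = -4*(k - 1)*factorial(k + 1)/3**k.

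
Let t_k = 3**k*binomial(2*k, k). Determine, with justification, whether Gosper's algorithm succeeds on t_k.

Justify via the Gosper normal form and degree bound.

The ratio is 6*(2*k + 1)/(k + 1).
Factor: A=12*k + 6; B=k + 1; C=1.
f must satisfy (12*k + 6)·f(k+1) − (k)·f(k) = 1.
Bound: deg f ≤ -1.
Bound -1 < 0, so the key equation has no polynomial solution.

No; the degree bound rules out any f.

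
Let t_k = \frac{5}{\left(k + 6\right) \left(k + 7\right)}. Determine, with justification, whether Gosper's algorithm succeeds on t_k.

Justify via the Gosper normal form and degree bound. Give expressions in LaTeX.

The ratio is (k + 6)/(k + 8).
A = k + 6, B = k + 8, C = 1.
f must satisfy (k + 6)·f(k+1) − (k + 7)·f(k) = 1.
deg f ≤ 1 (via 1,1,0).
Solve for f: f(k) = k/6 (degree 1 ≤ 1).
Then R = B(k−1)f/C = k*(k + 7)/6, so s_k = R(k)·t_k = 5*k/(6*(k + 6)).
Δs = 5/(k**2 + 13*k + 42), as required.

Yes. s_k = \frac{5 k}{6 \left(k + 6\right)}.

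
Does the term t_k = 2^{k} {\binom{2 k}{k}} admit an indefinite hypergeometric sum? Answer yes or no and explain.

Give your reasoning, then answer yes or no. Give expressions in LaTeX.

t_(k+1)/t_k = 4*(2*k + 1)/(k + 1).
Gosper form: A/B · C(k+1)/C(k) with A=8*k + 4, B=k + 1, C=1.
Set up (8*k + 4)·f(k+1) − (k)·f(k) − (1) = 0.
Degrees (1,1,0) ⇒ d ≤ -1.
d = -1 < 0 ⇒ no nonzero polynomial f; not summable.

No. Not Gosper-summable.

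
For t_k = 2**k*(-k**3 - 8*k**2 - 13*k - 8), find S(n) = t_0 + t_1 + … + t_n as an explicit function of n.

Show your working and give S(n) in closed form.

S(n) = -2*2**n*n**3 - 10*2**n*n**2 - 12*2**n*n - 12*2**n + 4

Ratio r(k) = 2*(k**3 + 11*k**2 + 32*k + 30)/(k**3 + 8*k**2 + 13*k + 8).
A = 2, B = 1, C = k**3 + 8*k**2 + 13*k + 8.
Need (2)·f(k+1) − (1)·f(k) = k**3 + 8*k**2 + 13*k + 8.
Bound: deg f ≤ 3.
Solve for f: f(k) = k**3 + 2*k**2 - k + 4 (degree 3 ≤ 3).
Then R = B(k−1)f/C = (k**3 + 2*k**2 - k + 4)/(k**3 + 8*k**2 + 13*k + 8), so s_k = R(k)·t_k = 2**k*(-k**3 - 2*k**2 + k - 4).
Verify: 2**k*(-k**3 - 8*k**2 - 13*k - 8) matches t_k.
Σ_(k=0)^n t_k = s_(n+1) − s_(0) = (2**(n + 1)*(-n**3 - 5*n**2 - 6*n - 6)) − (-4), i.e. -2*2**n*n**3 - 10*2**n*n**2 - 12*2**n*n - 12*2**n + 4.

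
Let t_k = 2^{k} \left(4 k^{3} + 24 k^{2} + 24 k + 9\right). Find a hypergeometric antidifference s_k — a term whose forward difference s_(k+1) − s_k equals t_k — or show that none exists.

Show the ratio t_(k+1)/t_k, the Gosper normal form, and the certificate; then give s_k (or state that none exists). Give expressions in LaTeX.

s_k = 2^{k} \left(4 k^{3} + 1\right)

Ratio r(k) = 2*(4*k**3 + 36*k**2 + 84*k + 61)/(4*k**3 + 24*k**2 + 24*k + 9).
Gosper form: A/B · C(k+1)/C(k) with A=2, B=1, C=k**3 + 6*k**2 + 6*k + 9/4.
Solve (2)·f(k+1) − (1)·f(k) = k**3 + 6*k**2 + 6*k + 9/4.
Bound: deg f ≤ 3.
Coefficient equations give f(k) = (4*k**3 + 1)/4.
Then R = B(k−1)f/C = (4*k**3 + 1)/(4*k**3 + 24*k**2 + 24*k + 9), so s_k = R(k)·t_k = 2**k*(4*k**3 + 1).
Check: Δs_k = 2**k*(-4*k**3 + 8*(k + 1)**3 + 1). ✓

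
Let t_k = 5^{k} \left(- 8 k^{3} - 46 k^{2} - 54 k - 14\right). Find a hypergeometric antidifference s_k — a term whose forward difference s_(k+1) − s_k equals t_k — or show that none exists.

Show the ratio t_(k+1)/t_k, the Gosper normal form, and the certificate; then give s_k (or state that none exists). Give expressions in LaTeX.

Step 1: r(k) = 5*(4*k**3 + 35*k**2 + 85*k + 61)/(4*k**3 + 23*k**2 + 27*k + 7).
Factor: A=5; B=1; C=k**3 + 23*k**2/4 + 27*k/4 + 7/4.
Set up (5)·f(k+1) − (1)·f(k) − (k**3 + 23*k**2/4 + 27*k/4 + 7/4) = 0.
d = 3 from the (0,0,3) case.
A polynomial solution: f(k) = (2*k**3 + 4*k**2 - 4*k + 1)/8.
Get s_k = R·t_k = 5**k*(-2*k**3 - 4*k**2 + 4*k - 1) with R(k) = B(k−1)f(k)/C(k) = (2*k**3 + 4*k**2 - 4*k + 1)/(2*(4*k**3 + 23*k**2 + 27*k + 7)).
Verify: 5**k*(-8*k**3 - 46*k**2 - 54*k - 14) matches t_k.

s_k = 5^{k} \left(- 2 k^{3} - 4 k^{2} + 4 k - 1\right)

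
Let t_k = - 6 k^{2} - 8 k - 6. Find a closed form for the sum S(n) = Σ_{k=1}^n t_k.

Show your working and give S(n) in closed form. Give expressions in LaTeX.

S(n) = n \left(- 2 n^{2} - 7 n - 11\right)

t_(k+1)/t_k = (3*k**2 + 10*k + 10)/(3*k**2 + 4*k + 3).
Normal form (A,B,C) = (1, 1, k**2 + 4*k/3 + 1).
Key eq: (1)·f(k+1) = (1)·f(k) + (k**2 + 4*k/3 + 1).
d = 3 from the (0,0,2) case.
Coefficient equations give f(k) = k*(2*k**2 + k + 3)/6.
Get s_k = R·t_k = k*(-2*k**2 - k - 3) with R(k) = B(k−1)f(k)/C(k) = k*(2*k**2 + k + 3)/(2*(3*k**2 + 4*k + 3)).
Verify: -6*k**2 - 8*k - 6 matches t_k.
Evaluate: s_(n+1) = -2*n**3 - 7*n**2 - 11*n - 6; subtract s_(1) = -6 ⇒ S(n) = n*(-2*n**2 - 7*n - 11).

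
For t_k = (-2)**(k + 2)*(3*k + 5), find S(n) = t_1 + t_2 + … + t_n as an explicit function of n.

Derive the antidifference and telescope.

S(n) = 8*(-2)**n*n + 16*(-2)**n - 16

Ratio r(k) = 2*(-3*k - 8)/(3*k + 5).
A = -2, B = 1, C = k + 5/3.
Set up (-2)·f(k+1) − (1)·f(k) − (k + 5/3) = 0.
deg f ≤ 1 (via 0,0,1).
Solving with deg f ≤ 1: f(k) = -(k + 1)/3.
R(k) = B(k−1)·f(k)/C(k) = -(k + 1)/(3*k + 5); s_k = R·t_k = (-2)**(k + 2)*(-k - 1).
Δs = (-2)**(k + 2)*(3*k + 5), as required.
Telescope: S(n) = s_(n+1) − s_(1) = 8*(-2)**n*(n + 2) − (16) = 8*(-2)**n*n + 16*(-2)**n - 16.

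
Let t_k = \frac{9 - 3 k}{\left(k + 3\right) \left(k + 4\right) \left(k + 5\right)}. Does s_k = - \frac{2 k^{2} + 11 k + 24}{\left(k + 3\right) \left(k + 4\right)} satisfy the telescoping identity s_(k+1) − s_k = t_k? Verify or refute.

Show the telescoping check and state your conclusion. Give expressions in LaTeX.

s_(k+1) = (-11*k - 2*(k + 1)**2 - 35)/((k + 4)*(k + 5))
s_(k+1) − s_k = 3*(3 - k)/(k**3 + 12*k**2 + 47*k + 60)
(s_(k+1) − s_k) − t_k = 0

Valid — Δs_k = t_k.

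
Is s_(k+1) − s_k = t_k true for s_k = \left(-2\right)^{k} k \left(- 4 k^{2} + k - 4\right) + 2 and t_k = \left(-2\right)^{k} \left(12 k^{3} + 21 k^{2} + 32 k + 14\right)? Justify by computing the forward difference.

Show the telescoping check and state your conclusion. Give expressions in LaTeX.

s_(k+1) = 2*(-2)**k*(k + 1)*(-k + 4*(k + 1)**2 + 3) + 2
s_(k+1) − s_k = (-2)**k*(12*k**3 + 21*k**2 + 32*k + 14)
(s_(k+1) − s_k) − t_k = 0

valid (s_(k+1) − s_k reduces to t_k)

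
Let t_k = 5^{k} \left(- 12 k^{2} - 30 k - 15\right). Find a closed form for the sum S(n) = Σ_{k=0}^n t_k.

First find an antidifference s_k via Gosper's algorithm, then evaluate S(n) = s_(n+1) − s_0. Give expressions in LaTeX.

r(k) = 5*(4*k**2 + 18*k + 19)/(4*k**2 + 10*k + 5) after simplifying.
Normal form (A,B,C) = (5, 1, k**2 + 5*k/2 + 5/4).
Solve (5)·f(k+1) − (1)·f(k) = k**2 + 5*k/2 + 5/4.
Bound: deg f ≤ 2.
Solve for f: f(k) = k**2/4 (degree 2 ≤ 2).
So s_k = (B(k−1)f/C)·t_k = (k**2/(4*k**2 + 10*k + 5))·t_k = -3*5**k*k**2.
Verify: 3*5**k*(k**2 - 5*(k + 1)**2) matches t_k.
s_(n+1) = 15*5**n*(-n**2 - 2*n - 1) and s_(0) = 0, so S(n) = 15*5**n*(-n**2 - 2*n - 1).

S(n) = 15 \cdot 5^{n} \left(- n^{2} - 2 n - 1\right)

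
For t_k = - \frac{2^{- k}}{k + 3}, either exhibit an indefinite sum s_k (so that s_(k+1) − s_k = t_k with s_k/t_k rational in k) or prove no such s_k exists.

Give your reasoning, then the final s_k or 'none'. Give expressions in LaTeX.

Step 1: r(k) = (k + 3)/(2*(k + 4)).
Take A(k)=k/2 + 3/2, B(k)=k + 4, C(k)=1.
Solve (k/2 + 3/2)·f(k+1) − (k + 3)·f(k) = 1.
deg f ≤ -1 (via 1,1,0).
Negative degree bound (-1): no f exists, t_k not Gosper-summable.

none (Gosper's algorithm certifies no s_k)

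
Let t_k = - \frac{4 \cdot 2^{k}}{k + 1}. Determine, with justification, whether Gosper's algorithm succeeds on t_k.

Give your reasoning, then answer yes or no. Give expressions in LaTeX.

No; the degree bound rules out any f.

t_(k+1)/t_k = 2*(k + 1)/(k + 2).
So A=2*k + 2 and B=k + 2, with C=1.
f must satisfy (2*k + 2)·f(k+1) − (k + 1)·f(k) = 1.
Degrees (1,1,0) ⇒ d ≤ -1.
Bound -1 < 0, so the key equation has no polynomial solution.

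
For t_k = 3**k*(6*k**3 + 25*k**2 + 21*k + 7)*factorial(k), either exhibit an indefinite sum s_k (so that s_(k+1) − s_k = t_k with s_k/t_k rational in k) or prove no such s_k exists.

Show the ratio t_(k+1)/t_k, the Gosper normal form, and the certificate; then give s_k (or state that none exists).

r(k) = 3*(6*k**4 + 49*k**3 + 132*k**2 + 148*k + 59)/(6*k**3 + 25*k**2 + 21*k + 7) after simplifying.
So A=3*k + 3 and B=1, with C=k**3 + 25*k**2/6 + 7*k/2 + 7/6.
Set up (3*k + 3)·f(k+1) − (1)·f(k) − (k**3 + 25*k**2/6 + 7*k/2 + 7/6) = 0.
Degrees (1,0,3) ⇒ d ≤ 2.
Match coefficients ⇒ f(k) = (2*k**2 + 3*k - 4)/6.
Then R = B(k−1)f/C = (2*k**2 + 3*k - 4)/(6*k**3 + 25*k**2 + 21*k + 7), so s_k = R(k)·t_k = 3**k*(2*k**2 + 3*k - 4)*factorial(k).
Verify: 3**k*(6*k**3 + 25*k**2 + 21*k + 7)*factorial(k) matches t_k.

s_k = 3**k*(2*k**2 + 3*k - 4)*factorial(k)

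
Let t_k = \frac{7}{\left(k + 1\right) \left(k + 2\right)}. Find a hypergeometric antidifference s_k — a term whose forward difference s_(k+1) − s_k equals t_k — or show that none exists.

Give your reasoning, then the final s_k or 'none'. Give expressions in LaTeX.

r(k) = (k + 1)/(k + 3) after simplifying.
So A=k + 1 and B=k + 3, with C=1.
Key eq: (k + 1)·f(k+1) = (k + 2)·f(k) + (1).
Degrees (1,1,0) ⇒ d ≤ 1.
Match coefficients ⇒ f(k) = k.
Get s_k = R·t_k = 7*k/(k + 1) with R(k) = B(k−1)f(k)/C(k) = k*(k + 2).
s_(k+1) − s_k = 7/(k**2 + 3*k + 2) = t_k.

s_k = \frac{7 k}{k + 1}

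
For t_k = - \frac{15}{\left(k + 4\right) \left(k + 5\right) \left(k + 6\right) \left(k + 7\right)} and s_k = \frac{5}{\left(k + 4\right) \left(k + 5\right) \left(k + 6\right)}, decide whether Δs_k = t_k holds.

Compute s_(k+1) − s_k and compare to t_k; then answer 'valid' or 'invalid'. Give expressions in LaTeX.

s_(k+1) = 5/((k + 5)*(k + 6)*(k + 7))
s_(k+1) − s_k = -15/((k + 4)*(k + 5)*(k + 6)*(k + 7))
(s_(k+1) − s_k) − t_k = 0

Valid — Δs_k = t_k.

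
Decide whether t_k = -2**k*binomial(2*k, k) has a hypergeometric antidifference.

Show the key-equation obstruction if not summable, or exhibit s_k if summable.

No. Not Gosper-summable.

r(k) = 4*(2*k + 1)/(k + 1) after simplifying.
Gosper form: A/B · C(k+1)/C(k) with A=8*k + 4, B=k + 1, C=1.
Solve (8*k + 4)·f(k+1) − (k)·f(k) = 1.
deg f ≤ -1 (via 1,1,0).
deg f ≤ -1 is impossible — no certificate.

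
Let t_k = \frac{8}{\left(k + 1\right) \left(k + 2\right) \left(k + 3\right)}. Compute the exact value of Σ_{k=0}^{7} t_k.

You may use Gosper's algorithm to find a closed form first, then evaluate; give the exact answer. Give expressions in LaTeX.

Σ = 88/45

Compute t_(k+1)/t_k: get (k + 1)/(k + 4).
Normal form (A,B,C) = (k + 1, k + 4, 1).
f must satisfy (k + 1)·f(k+1) − (k + 3)·f(k) = 1.
Bound: deg f ≤ 2.
Match coefficients ⇒ f(k) = k*(k + 3)/4.
R(k) = B(k−1)·f(k)/C(k) = k*(k + 3)**2/4; s_k = R·t_k = 2*k*(k + 3)/((k + 1)*(k + 2)).
Verify: 8/(k**3 + 6*k**2 + 11*k + 6) matches t_k.
Evaluate s at k=8 and k=0: 88/45 and 0; difference 88/45.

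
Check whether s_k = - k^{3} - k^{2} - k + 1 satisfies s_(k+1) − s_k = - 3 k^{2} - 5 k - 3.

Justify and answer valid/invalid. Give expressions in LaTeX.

s_(k+1) = -k - (k + 1)**3 - (k + 1)**2
s_(k+1) − s_k = -3*k**2 - 5*k - 3
(s_(k+1) − s_k) − t_k = 0

valid; difference matches t_k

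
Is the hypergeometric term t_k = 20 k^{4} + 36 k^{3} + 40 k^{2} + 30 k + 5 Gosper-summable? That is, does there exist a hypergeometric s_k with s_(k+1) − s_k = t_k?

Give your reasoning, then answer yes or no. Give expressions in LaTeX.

t_(k+1)/t_k = (20*k**4 + 116*k**3 + 268*k**2 + 298*k + 131)/(20*k**4 + 36*k**3 + 40*k**2 + 30*k + 5).
Take A(k)=1, B(k)=1, C(k)=k**4 + 9*k**3/5 + 2*k**2 + 3*k/2 + 1/4.
Key eq: (1)·f(k+1) = (1)·f(k) + (k**4 + 9*k**3/5 + 2*k**2 + 3*k/2 + 1/4).
deg f ≤ 5 (via 0,0,4).
A polynomial solution: f(k) = k*(4*k**4 - k**3 + 2*k**2 + 4*k - 4)/20.
Then R = B(k−1)f/C = k*(4*k**4 - k**3 + 2*k**2 + 4*k - 4)/(20*k**4 + 36*k**3 + 40*k**2 + 30*k + 5), so s_k = R(k)·t_k = k*(4*k**4 - k**3 + 2*k**2 + 4*k - 4).
Verify: 20*k**4 + 36*k**3 + 40*k**2 + 30*k + 5 matches t_k.

Yes. s_k = k \left(4 k^{4} - k^{3} + 2 k^{2} + 4 k - 4\right).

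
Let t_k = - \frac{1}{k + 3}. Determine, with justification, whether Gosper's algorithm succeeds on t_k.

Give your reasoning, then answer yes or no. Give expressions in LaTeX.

Ratio r(k) = (k + 3)/(k + 4).
A = k + 3, B = k + 4, C = 1.
Need (k + 3)·f(k+1) − (k + 3)·f(k) = 1.
d = 0 from the (1,1,0) case.
Put f(k) = c0: A·f(k+1) − B(k−1)·f(k) − C = -1; need -1 = 0 — inconsistent ⇒ no f, not summable.

No — t_k has no hypergeometric antidifference.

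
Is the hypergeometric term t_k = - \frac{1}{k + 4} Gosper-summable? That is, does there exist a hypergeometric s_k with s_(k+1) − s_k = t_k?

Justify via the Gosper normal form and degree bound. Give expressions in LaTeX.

No; the coefficient equations for f are inconsistent.

r(k) = (k + 4)/(k + 5) after simplifying.
Gosper form: A/B · C(k+1)/C(k) with A=k + 4, B=k + 5, C=1.
Key eq: (k + 4)·f(k+1) = (k + 4)·f(k) + (1).
deg f ≤ 0 (via 1,1,0).
Write f(k) = c0. Then LHS − RHS = -1, requiring -1 = 0: contradictory. No certificate.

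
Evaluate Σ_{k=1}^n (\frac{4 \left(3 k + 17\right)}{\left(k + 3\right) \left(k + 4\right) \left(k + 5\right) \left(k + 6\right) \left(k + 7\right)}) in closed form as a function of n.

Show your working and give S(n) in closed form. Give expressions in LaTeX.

S(n) = \frac{n \left(n^{2} + 16 n + 83\right)}{35 \left(n^{3} + 16 n^{2} + 83 n + 140\right)}

Compute t_(k+1)/t_k: get (k + 3)*(3*k + 20)/((k + 8)*(3*k + 17)).
A = k + 3, B = k + 8, C = k + 17/3.
f must satisfy (k + 3)·f(k+1) − (k + 7)·f(k) = k + 17/3.
Bound: deg f ≤ 4.
Match coefficients ⇒ f(k) = k*(k + 5)*(k**2 + 13*k + 54)/216.
Then R = B(k−1)f/C = k*(k + 5)*(k + 7)*(k**2 + 13*k + 54)/(72*(3*k + 17)), so s_k = R(k)·t_k = k*(k**2 + 13*k + 54)/(18*(k**3 + 13*k**2 + 54*k + 72)).
Δs = 4*(3*k + 17)/(k**5 + 25*k**4 + 245*k**3 + 1175*k**2 + 2754*k + 2520), as required.
s_(n+1) = (n**3 + 16*n**2 + 83*n + 68)/(18*(n**3 + 16*n**2 + 83*n + 140)) and s_(1) = 17/630, so S(n) = n*(n**2 + 16*n + 83)/(35*(n**3 + 16*n**2 + 83*n + 140)).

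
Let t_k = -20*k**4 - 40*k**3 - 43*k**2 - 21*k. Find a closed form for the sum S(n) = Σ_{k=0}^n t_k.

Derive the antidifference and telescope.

S(n) = n*(-4*n**4 - 20*n**3 - 41*n**2 - 42*n - 17)

Ratio r(k) = (20*k**4 + 120*k**3 + 283*k**2 + 307*k + 124)/(k*(20*k**3 + 40*k**2 + 43*k + 21)).
Normal form (A,B,C) = (1, 1, k**4 + 2*k**3 + 43*k**2/20 + 21*k/20).
Solve (1)·f(k+1) − (1)·f(k) = k**4 + 2*k**3 + 43*k**2/20 + 21*k/20.
d = 5 from the (0,0,4) case.
A polynomial solution: f(k) = k*(k - 1)*(4*k**3 + 4*k**2 + 5*k + 4)/20.
Certificate R = B(k−1)f/C = (k - 1)*(4*k**3 + 4*k**2 + 5*k + 4)/(20*k**3 + 40*k**2 + 43*k + 21) gives s_k = k*(-4*k**4 - k**2 + k + 4).
Verify: k*(-20*k**3 - 40*k**2 - 43*k - 21) matches t_k.
Σ_(k=0)^n t_k = s_(n+1) − s_(0) = (n*(-4*n**4 - 20*n**3 - 41*n**2 - 42*n - 17)) − (0), i.e. n*(-4*n**4 - 20*n**3 - 41*n**2 - 42*n - 17).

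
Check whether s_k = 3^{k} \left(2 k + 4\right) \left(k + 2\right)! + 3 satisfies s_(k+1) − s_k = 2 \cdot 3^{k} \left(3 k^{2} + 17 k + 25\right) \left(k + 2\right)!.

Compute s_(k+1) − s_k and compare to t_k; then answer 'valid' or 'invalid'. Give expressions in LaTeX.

valid; difference matches t_k

s_(k+1) = 3**(k + 1)*(2*k + 6)*factorial(k + 3) + 3
s_(k+1) − s_k = 2*3**k*(3*k**2 + 17*k + 25)*factorial(k + 2)
(s_(k+1) − s_k) − t_k = 0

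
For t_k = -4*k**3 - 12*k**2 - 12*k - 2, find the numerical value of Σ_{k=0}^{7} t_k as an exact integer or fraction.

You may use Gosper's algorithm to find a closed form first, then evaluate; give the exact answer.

The ratio is (2*k**3 + 12*k**2 + 24*k + 15)/(2*k**3 + 6*k**2 + 6*k + 1).
A = 1, B = 1, C = k**3 + 3*k**2 + 3*k + 1/2.
f must satisfy (1)·f(k+1) − (1)·f(k) = k**3 + 3*k**2 + 3*k + 1/2.
d = 4 from the (0,0,3) case.
A polynomial solution: f(k) = k*(k**3 + 2*k**2 + k - 2)/4.
Get s_k = R·t_k = k*(-k**3 - 2*k**2 - k + 2) with R(k) = B(k−1)f(k)/C(k) = k*(k**3 + 2*k**2 + k - 2)/(2*(2*k**3 + 6*k**2 + 6*k + 1)).
Δs = -4*k**3 - 12*k**2 - 12*k - 2, as required.
Sum = s_(8) − s_(0); s_(8) = -5168, s_(0) = 0 ⇒ -5168.

Σ = -5168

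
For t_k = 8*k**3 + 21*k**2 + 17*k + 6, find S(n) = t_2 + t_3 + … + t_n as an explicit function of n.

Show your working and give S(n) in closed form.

Compute t_(k+1)/t_k: get (8*k**3 + 45*k**2 + 83*k + 52)/(8*k**3 + 21*k**2 + 17*k + 6).
Factor: A=1; B=1; C=k**3 + 21*k**2/8 + 17*k/8 + 3/4.
Set up (1)·f(k+1) − (1)·f(k) − (k**3 + 21*k**2/8 + 17*k/8 + 3/4) = 0.
d = 4 from the (0,0,3) case.
Solve for f: f(k) = k*(2*k**3 + 3*k**2 + 1)/8 (degree 4 ≤ 4).
Then R = B(k−1)f/C = k*(2*k**3 + 3*k**2 + 1)/(8*k**3 + 21*k**2 + 17*k + 6), so s_k = R(k)·t_k = 2*k**4 + 3*k**3 + k.
s_(k+1) − s_k = 8*k**3 + 21*k**2 + 17*k + 6 = t_k.
Σ_(k=2)^n t_k = s_(n+1) − s_(2) = (2*n**4 + 11*n**3 + 21*n**2 + 18*n + 6) − (58), i.e. 2*n**4 + 11*n**3 + 21*n**2 + 18*n - 52.

S(n) = 2*n**4 + 11*n**3 + 21*n**2 + 18*n - 52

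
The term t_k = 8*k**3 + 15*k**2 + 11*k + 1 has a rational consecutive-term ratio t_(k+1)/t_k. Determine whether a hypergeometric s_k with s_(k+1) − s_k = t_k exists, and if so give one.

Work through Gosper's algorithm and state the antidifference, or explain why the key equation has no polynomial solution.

s_k = k*(2*k**3 + k**2 - 2)

r(k) = (8*k**3 + 39*k**2 + 65*k + 35)/(8*k**3 + 15*k**2 + 11*k + 1) after simplifying.
So A=1 and B=1, with C=k**3 + 15*k**2/8 + 11*k/8 + 1/8.
f must satisfy (1)·f(k+1) − (1)·f(k) = k**3 + 15*k**2/8 + 11*k/8 + 1/8.
Degrees (0,0,3) ⇒ d ≤ 4.
Coefficient equations give f(k) = k*(2*k**3 + k**2 - 2)/8.
Get s_k = R·t_k = k*(2*k**3 + k**2 - 2) with R(k) = B(k−1)f(k)/C(k) = k*(2*k**3 + k**2 - 2)/(8*k**3 + 15*k**2 + 11*k + 1).
Check: Δs_k = 8*k**3 + 15*k**2 + 11*k + 1. ✓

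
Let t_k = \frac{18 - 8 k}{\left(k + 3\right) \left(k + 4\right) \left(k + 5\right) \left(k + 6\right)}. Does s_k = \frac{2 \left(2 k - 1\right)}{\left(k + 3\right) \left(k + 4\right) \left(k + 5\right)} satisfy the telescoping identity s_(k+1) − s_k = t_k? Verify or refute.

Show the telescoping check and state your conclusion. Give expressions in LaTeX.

s_(k+1) = 2*(2*k + 1)/((k + 4)*(k + 5)*(k + 6))
s_(k+1) − s_k = 2*(9 - 4*k)/(k**4 + 18*k**3 + 119*k**2 + 342*k + 360)
(s_(k+1) − s_k) − t_k = 0

valid (s_(k+1) − s_k reduces to t_k)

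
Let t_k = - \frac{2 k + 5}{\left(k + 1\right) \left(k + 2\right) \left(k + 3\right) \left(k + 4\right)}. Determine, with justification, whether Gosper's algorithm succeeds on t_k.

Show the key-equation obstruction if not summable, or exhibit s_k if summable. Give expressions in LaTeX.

Yes. s_k = \frac{k \left(- k - 4\right)}{3 \left(k^{2} + 4 k + 3\right)}.

The ratio is (k + 1)*(2*k + 7)/((k + 5)*(2*k + 5)).
Normal form (A,B,C) = (k + 1, k + 5, k + 5/2).
Solve (k + 1)·f(k+1) − (k + 4)·f(k) = k + 5/2.
d = 3 from the (1,1,1) case.
Match coefficients ⇒ f(k) = k*(k + 2)*(k + 4)/6.
Certificate R = B(k−1)f/C = k*(k + 2)*(k + 4)**2/(3*(2*k + 5)) gives s_k = k*(-k - 4)/(3*(k**2 + 4*k + 3)).
Verify: (-2*k - 5)/(k**4 + 10*k**3 + 35*k**2 + 50*k + 24) matches t_k.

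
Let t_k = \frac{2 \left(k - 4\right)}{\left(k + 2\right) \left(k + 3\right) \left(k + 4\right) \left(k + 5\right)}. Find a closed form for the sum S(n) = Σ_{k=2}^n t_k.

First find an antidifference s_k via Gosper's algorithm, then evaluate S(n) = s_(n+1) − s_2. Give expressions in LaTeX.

S(n) = \frac{1 - n}{n^{3} + 12 n^{2} + 47 n + 60}

Compute t_(k+1)/t_k: get (k - 3)*(k + 2)/((k - 4)*(k + 6)).
So A=k + 2 and B=k + 6, with C=k - 4.
Solve (k + 2)·f(k+1) − (k + 5)·f(k) = k - 4.
d = 3 from the (1,1,1) case.
A polynomial solution: f(k) = -k*(k**2 + 9*k + 38)/24.
Certificate R = B(k−1)f/C = -k*(k + 5)*(k**2 + 9*k + 38)/(24*(k - 4)) gives s_k = k*(-k**2 - 9*k - 38)/(12*(k + 2)*(k + 3)*(k + 4)).
s_(k+1) − s_k = 2*(k - 4)/(k**4 + 14*k**3 + 71*k**2 + 154*k + 120) = t_k.
s_(n+1) = (-n**3 - 12*n**2 - 59*n - 48)/(12*(n**3 + 12*n**2 + 47*n + 60)) and s_(2) = -1/12, so S(n) = (1 - n)/(n**3 + 12*n**2 + 47*n + 60).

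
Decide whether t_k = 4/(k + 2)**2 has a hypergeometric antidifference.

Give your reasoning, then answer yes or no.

Compute t_(k+1)/t_k: get (k + 2)**2/(k + 3)**2.
Factor: A=k**2 + 4*k + 4; B=k**2 + 6*k + 9; C=1.
Solve (k**2 + 4*k + 4)·f(k+1) − (k**2 + 4*k + 4)·f(k) = 1.
d = 0 from the (2,2,0) case.
f = c0 ⇒ A·f(k+1) − B(k−1)·f(k) − C = -1. The system {-1 = 0} is inconsistent; no antidifference.

No. Not Gosper-summable.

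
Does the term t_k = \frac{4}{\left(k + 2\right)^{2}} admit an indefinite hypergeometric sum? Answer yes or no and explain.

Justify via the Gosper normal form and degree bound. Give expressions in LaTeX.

The ratio is (k + 2)**2/(k + 3)**2.
Take A(k)=k**2 + 4*k + 4, B(k)=k**2 + 6*k + 9, C(k)=1.
Solve (k**2 + 4*k + 4)·f(k+1) − (k**2 + 4*k + 4)·f(k) = 1.
deg f ≤ 0 (via 2,2,0).
Generic f = c0 gives residual -1; -1 = 0 cannot hold, so t_k is not Gosper-summable.

No — t_k has no hypergeometric antidifference.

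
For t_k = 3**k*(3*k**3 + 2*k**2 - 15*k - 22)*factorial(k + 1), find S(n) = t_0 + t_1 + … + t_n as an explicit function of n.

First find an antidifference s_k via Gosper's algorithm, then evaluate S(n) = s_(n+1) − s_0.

S(n) = 3*3**n*n**4*factorial(n) + 6*3**n*n**3*factorial(n) - 15*3**n*n**2*factorial(n) - 42*3**n*n*factorial(n) - 24*3**n*factorial(n) + 2

t_(k+1)/t_k = 3*(3*k**4 + 17*k**3 + 20*k**2 - 36*k - 64)/(3*k**3 + 2*k**2 - 15*k - 22).
Normal form (A,B,C) = (3*k + 6, 1, k**3 + 2*k**2/3 - 5*k - 22/3).
Need (3*k + 6)·f(k+1) − (1)·f(k) = k**3 + 2*k**2/3 - 5*k - 22/3.
Bound: deg f ≤ 2.
Coefficient equations give f(k) = (k**2 - 3*k - 2)/3.
Certificate R = B(k−1)f/C = (k**2 - 3*k - 2)/(3*k**3 + 2*k**2 - 15*k - 22) gives s_k = 3**k*(k**2 - 3*k - 2)*factorial(k + 1).
Verify: 3**k*(3*k**3 + 2*k**2 - 15*k - 22)*factorial(k + 1) matches t_k.
s_(n+1) = 3**(n + 1)*(n**2 - n - 4)*factorial(n + 2) and s_(0) = -2, so S(n) = 3*3**n*n**4*factorial(n) + 6*3**n*n**3*factorial(n) - 15*3**n*n**2*factorial(n) - 42*3**n*n*factorial(n) - 24*3**n*factorial(n) + 2.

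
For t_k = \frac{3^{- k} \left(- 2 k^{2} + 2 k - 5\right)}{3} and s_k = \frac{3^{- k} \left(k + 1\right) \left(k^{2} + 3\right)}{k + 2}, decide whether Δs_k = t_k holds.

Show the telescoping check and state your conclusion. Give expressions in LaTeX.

s_(k+1) = (k + 2)*((k + 1)**2 + 3)/(3*3**k*(k + 3))
s_(k+1) − s_k = (-2*k**4 - 6*k**3 - 2*k**2 - 12*k - 11)/(3*3**k*(k**2 + 5*k + 6))
(s_(k+1) − s_k) − t_k = (2*k**3 + 5*k**2 + k + 19)/(3*3**k*(k**2 + 5*k + 6))

Invalid: residual \frac{3^{- k} \left(2 k^{3} + 5 k^{2} + k + 19\right)}{3 \left(k^{2} + 5 k + 6\right)} ≠ 0.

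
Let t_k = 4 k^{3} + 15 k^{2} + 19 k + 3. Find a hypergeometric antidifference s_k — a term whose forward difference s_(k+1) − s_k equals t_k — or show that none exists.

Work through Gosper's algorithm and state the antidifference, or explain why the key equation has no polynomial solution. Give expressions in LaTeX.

s_k = k \left(k^{3} + 3 k^{2} + 3 k - 4\right)

t_(k+1)/t_k = (4*k**3 + 27*k**2 + 61*k + 41)/(4*k**3 + 15*k**2 + 19*k + 3).
Normal form (A,B,C) = (1, 1, k**3 + 15*k**2/4 + 19*k/4 + 3/4).
Solve (1)·f(k+1) − (1)·f(k) = k**3 + 15*k**2/4 + 19*k/4 + 3/4.
d = 4 from the (0,0,3) case.
Solve for f: f(k) = k*(k**3 + 3*k**2 + 3*k - 4)/4 (degree 4 ≤ 4).
So s_k = (B(k−1)f/C)·t_k = (k*(k**3 + 3*k**2 + 3*k - 4)/(4*k**3 + 15*k**2 + 19*k + 3))·t_k = k*(k**3 + 3*k**2 + 3*k - 4).
s_(k+1) − s_k = 4*k**3 + 15*k**2 + 19*k + 3 = t_k.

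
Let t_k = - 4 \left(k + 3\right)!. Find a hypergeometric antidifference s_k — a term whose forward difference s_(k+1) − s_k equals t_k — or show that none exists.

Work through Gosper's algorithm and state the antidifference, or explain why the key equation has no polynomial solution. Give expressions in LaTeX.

no hypergeometric antidifference exists

t_(k+1)/t_k = k + 4.
So A=k + 4 and B=1, with C=1.
f must satisfy (k + 4)·f(k+1) − (1)·f(k) = 1.
From deg A=1, deg B=0, deg C=0: d=-1.
deg f ≤ -1 is impossible — no certificate.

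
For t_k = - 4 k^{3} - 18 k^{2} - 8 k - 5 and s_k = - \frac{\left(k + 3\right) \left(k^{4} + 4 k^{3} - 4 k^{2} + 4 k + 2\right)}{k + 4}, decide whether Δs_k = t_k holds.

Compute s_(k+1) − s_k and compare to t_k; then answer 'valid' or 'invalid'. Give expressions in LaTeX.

s_(k+1) = (-k**5 - 12*k**4 - 46*k**3 - 68*k**2 - 55*k - 28)/(k + 5)
s_(k+1) − s_k = (-4*k**5 - 51*k**4 - 220*k**3 - 353*k**2 - 172*k - 82)/(k**2 + 9*k + 20)
(s_(k+1) − s_k) − t_k = 3*(k**4 + 10*k**3 + 28*k**2 + 11*k + 6)/(k**2 + 9*k + 20)

Invalid: residual \frac{3 \left(k^{4} + 10 k^{3} + 28 k^{2} + 11 k + 6\right)}{k^{2} + 9 k + 20} ≠ 0.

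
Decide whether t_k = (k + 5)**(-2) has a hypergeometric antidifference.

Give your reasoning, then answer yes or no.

Step 1: r(k) = (k + 5)**2/(k + 6)**2.
Take A(k)=k**2 + 10*k + 25, B(k)=k**2 + 12*k + 36, C(k)=1.
f must satisfy (k**2 + 10*k + 25)·f(k+1) − (k**2 + 10*k + 25)·f(k) = 1.
deg f ≤ 0 (via 2,2,0).
Generic f = c0 gives residual -1; -1 = 0 cannot hold, so t_k is not Gosper-summable.

No. Not Gosper-summable.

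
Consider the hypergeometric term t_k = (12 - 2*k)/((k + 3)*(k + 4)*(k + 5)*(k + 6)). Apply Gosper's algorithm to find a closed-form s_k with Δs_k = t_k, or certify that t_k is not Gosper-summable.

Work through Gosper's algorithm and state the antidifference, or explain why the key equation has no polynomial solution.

s_k = k*(k**2 + 12*k + 67)/(20*(k + 3)*(k + 4)*(k + 5))

r(k) = (k - 5)*(k + 3)/((k - 6)*(k + 7)) after simplifying.
Take A(k)=k + 3, B(k)=k + 7, C(k)=k - 6.
Need (k + 3)·f(k+1) − (k + 6)·f(k) = k - 6.
From deg A=1, deg B=1, deg C=1: d=3.
Match coefficients ⇒ f(k) = -k*(k**2 + 12*k + 67)/40.
R(k) = B(k−1)·f(k)/C(k) = -k*(k + 6)*(k**2 + 12*k + 67)/(40*(k - 6)); s_k = R·t_k = k*(k**2 + 12*k + 67)/(20*(k + 3)*(k + 4)*(k + 5)).
Check: Δs_k = 2*(6 - k)/(k**4 + 18*k**3 + 119*k**2 + 342*k + 360). ✓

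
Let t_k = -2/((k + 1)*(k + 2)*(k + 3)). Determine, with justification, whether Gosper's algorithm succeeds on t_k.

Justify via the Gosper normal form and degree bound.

t_(k+1)/t_k = (k + 1)/(k + 4).
So A=k + 1 and B=k + 4, with C=1.
Set up (k + 1)·f(k+1) − (k + 3)·f(k) − (1) = 0.
Bound: deg f ≤ 2.
Solving with deg f ≤ 2: f(k) = k*(k + 3)/4.
Certificate R = B(k−1)f/C = k*(k + 3)**2/4 gives s_k = k*(-k - 3)/(2*(k + 1)*(k + 2)).
s_(k+1) − s_k = -2/(k**3 + 6*k**2 + 11*k + 6) = t_k.

Yes. s_k = k*(-k - 3)/(2*(k + 1)*(k + 2)).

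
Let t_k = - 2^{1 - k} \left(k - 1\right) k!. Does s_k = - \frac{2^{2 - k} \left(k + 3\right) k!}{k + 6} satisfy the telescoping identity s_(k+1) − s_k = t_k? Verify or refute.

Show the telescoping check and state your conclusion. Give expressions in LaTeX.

Invalid: residual \frac{6 \cdot 2^{- k} \left(k^{2} + 5 k - 8\right) k!}{\left(k + 6\right) \left(k + 7\right)} ≠ 0.

s_(k+1) = -2**(1 - k)*(k + 4)*factorial(k + 1)/(k + 7)
s_(k+1) − s_k = -2**(1 - k)*(k**3 + 9*k**2 + 14*k - 18)*factorial(k)/((k + 6)*(k + 7))
(s_(k+1) − s_k) − t_k = 6*(k**2 + 5*k - 8)*factorial(k)/(2**k*(k + 6)*(k + 7))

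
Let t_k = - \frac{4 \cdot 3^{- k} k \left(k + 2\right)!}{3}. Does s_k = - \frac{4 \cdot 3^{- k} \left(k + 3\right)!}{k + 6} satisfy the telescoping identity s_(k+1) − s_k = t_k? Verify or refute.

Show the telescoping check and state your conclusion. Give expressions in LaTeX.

Invalid: residual \frac{4 \cdot 3^{- k} \left(k^{2} + 6 k - 3\right) \left(k + 2\right)!}{\left(k + 6\right) \left(k + 7\right)} ≠ 0.

s_(k+1) = -4*factorial(k + 4)/(3*3**k*(k + 7))
s_(k+1) − s_k = -4*(k**2 + 7*k + 3)*factorial(k + 3)/(3*3**k*(k + 6)*(k + 7))
(s_(k+1) − s_k) − t_k = 4*(k**2 + 6*k - 3)*factorial(k + 2)/(3**k*(k + 6)*(k + 7))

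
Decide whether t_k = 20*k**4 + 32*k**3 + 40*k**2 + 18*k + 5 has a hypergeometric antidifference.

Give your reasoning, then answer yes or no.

The ratio is (20*k**4 + 112*k**3 + 256*k**2 + 274*k + 115)/(20*k**4 + 32*k**3 + 40*k**2 + 18*k + 5).
Take A(k)=1, B(k)=1, C(k)=k**4 + 8*k**3/5 + 2*k**2 + 9*k/10 + 1/4.
Need (1)·f(k+1) − (1)·f(k) = k**4 + 8*k**3/5 + 2*k**2 + 9*k/10 + 1/4.
Bound: deg f ≤ 5.
Solving with deg f ≤ 5: f(k) = k*(2*k**2 - 2*k + 1)*(2*k**2 + k + 2)/20.
R(k) = B(k−1)·f(k)/C(k) = k*(2*k**2 - 2*k + 1)*(2*k**2 + k + 2)/(20*k**4 + 32*k**3 + 40*k**2 + 18*k + 5); s_k = R·t_k = k*(4*k**4 - 2*k**3 + 4*k**2 - 3*k + 2).
Check: Δs_k = 20*k**4 + 32*k**3 + 40*k**2 + 18*k + 5. ✓

Yes. s_k = k*(4*k**4 - 2*k**3 + 4*k**2 - 3*k + 2).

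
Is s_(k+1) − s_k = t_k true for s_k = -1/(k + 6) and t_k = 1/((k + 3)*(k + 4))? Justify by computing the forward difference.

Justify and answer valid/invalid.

s_(k+1) = -1/(k + 7)
s_(k+1) − s_k = 1/((k + 6)*(k + 7))
(s_(k+1) − s_k) − t_k = 6*(-k - 5)/(k**4 + 20*k**3 + 145*k**2 + 450*k + 504)

Invalid: residual 6*(-k - 5)/(k**4 + 20*k**3 + 145*k**2 + 450*k + 504) ≠ 0.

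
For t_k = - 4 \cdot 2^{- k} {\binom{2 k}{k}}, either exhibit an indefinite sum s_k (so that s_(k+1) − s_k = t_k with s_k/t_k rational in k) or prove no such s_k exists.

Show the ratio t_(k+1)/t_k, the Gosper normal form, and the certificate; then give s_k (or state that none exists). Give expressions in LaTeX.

not Gosper-summable; s_k does not exist

Ratio r(k) = (2*k + 1)/(k + 1).
Gosper form: A/B · C(k+1)/C(k) with A=2*k + 1, B=k + 1, C=1.
Need (2*k + 1)·f(k+1) − (k)·f(k) = 1.
Bound: deg f ≤ -1.
Negative degree bound (-1): no f exists, t_k not Gosper-summable.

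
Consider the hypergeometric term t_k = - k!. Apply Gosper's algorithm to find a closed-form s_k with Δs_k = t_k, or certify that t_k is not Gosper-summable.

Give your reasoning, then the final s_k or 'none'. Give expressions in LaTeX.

not Gosper-summable; s_k does not exist

Compute t_(k+1)/t_k: get k + 1.
A = k + 1, B = 1, C = 1.
Solve (k + 1)·f(k+1) − (1)·f(k) = 1.
From deg A=1, deg B=0, deg C=0: d=-1.
Negative degree bound (-1): no f exists, t_k not Gosper-summable.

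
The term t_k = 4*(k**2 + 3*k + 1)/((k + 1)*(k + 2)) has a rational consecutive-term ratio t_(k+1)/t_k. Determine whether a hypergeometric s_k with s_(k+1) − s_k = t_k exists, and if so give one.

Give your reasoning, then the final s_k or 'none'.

s_k = 4*k**2/(k + 1)

t_(k+1)/t_k = (k + 1)*(3*k + (k + 1)**2 + 4)/((k + 3)*(k**2 + 3*k + 1)).
Take A(k)=k + 1, B(k)=k + 3, C(k)=k**2 + 3*k + 1.
Need (k + 1)·f(k+1) − (k + 2)·f(k) = k**2 + 3*k + 1.
From deg A=1, deg B=1, deg C=2: d=2.
A polynomial solution: f(k) = k**2.
So s_k = (B(k−1)f/C)·t_k = (k**2*(k + 2)/(k**2 + 3*k + 1))·t_k = 4*k**2/(k + 1).
Check: Δs_k = 4*(k**2 + 3*k + 1)/(k**2 + 3*k + 2). ✓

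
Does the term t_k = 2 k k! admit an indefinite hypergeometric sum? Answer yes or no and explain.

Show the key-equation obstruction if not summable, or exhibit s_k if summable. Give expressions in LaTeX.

Yes. s_k = 2 k!.

r(k) = (k + 1)**2/k after simplifying.
So A=k + 1 and B=1, with C=k.
f must satisfy (k + 1)·f(k+1) − (1)·f(k) = k.
Degrees (1,0,1) ⇒ d ≤ 0.
Solving with deg f ≤ 0: f(k) = 1.
Certificate R = B(k−1)f/C = 1/k gives s_k = 2*factorial(k).
s_(k+1) − s_k = 2*k*factorial(k) = t_k.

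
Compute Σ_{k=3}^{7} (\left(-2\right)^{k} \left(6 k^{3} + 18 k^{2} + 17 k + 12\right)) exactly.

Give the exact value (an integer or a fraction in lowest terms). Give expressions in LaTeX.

The ratio is 2*(-6*k**3 - 36*k**2 - 71*k - 53)/(6*k**3 + 18*k**2 + 17*k + 12).
Gosper form: A/B · C(k+1)/C(k) with A=-2, B=1, C=k**3 + 3*k**2 + 17*k/6 + 2.
f must satisfy (-2)·f(k+1) − (1)·f(k) = k**3 + 3*k**2 + 17*k/6 + 2.
d = 3 from the (0,0,3) case.
Solve for f: f(k) = -(2*k**3 + 2*k**2 - k + 2)/6 (degree 3 ≤ 3).
Certificate R = B(k−1)f/C = -(2*k**3 + 2*k**2 - k + 2)/(6*k**3 + 18*k**2 + 17*k + 12) gives s_k = (-2)**k*(-2*k**3 - 2*k**2 + k - 2).
s_(k+1) − s_k = (-2)**k*(6*k**3 + 18*k**2 + 17*k + 12) = t_k.
Evaluate s at k=8 and k=3: -293376 and 568; difference -293944.

Σ = -293944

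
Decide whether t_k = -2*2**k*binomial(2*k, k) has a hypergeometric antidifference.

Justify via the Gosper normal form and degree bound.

No. Not Gosper-summable.

t_(k+1)/t_k = 4*(2*k + 1)/(k + 1).
Gosper form: A/B · C(k+1)/C(k) with A=8*k + 4, B=k + 1, C=1.
Set up (8*k + 4)·f(k+1) − (k)·f(k) − (1) = 0.
Bound: deg f ≤ -1.
Negative degree bound (-1): no f exists, t_k not Gosper-summable.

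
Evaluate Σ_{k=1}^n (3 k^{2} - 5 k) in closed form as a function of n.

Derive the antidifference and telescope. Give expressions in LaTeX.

r(k) = (3*k**2 + k - 2)/(k*(3*k - 5)) after simplifying.
Factor: A=1; B=1; C=k**2 - 5*k/3.
Solve (1)·f(k+1) − (1)·f(k) = k**2 - 5*k/3.
From deg A=0, deg B=0, deg C=2: d=3.
A polynomial solution: f(k) = k*(k - 3)*(k - 1)/3.
R(k) = B(k−1)·f(k)/C(k) = (k - 3)*(k - 1)/(3*k - 5); s_k = R·t_k = k*(k**2 - 4*k + 3).
Δs = k*(3*k - 5), as required.
Evaluate: s_(n+1) = n*(n**2 - n - 2); subtract s_(1) = 0 ⇒ S(n) = n*(n**2 - n - 2).

S(n) = n \left(n^{2} - n - 2\right)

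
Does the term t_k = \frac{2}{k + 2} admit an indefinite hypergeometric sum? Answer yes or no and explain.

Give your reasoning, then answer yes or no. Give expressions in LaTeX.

Step 1: r(k) = (k + 2)/(k + 3).
Take A(k)=k + 2, B(k)=k + 3, C(k)=1.
Set up (k + 2)·f(k+1) − (k + 2)·f(k) − (1) = 0.
deg f ≤ 0 (via 1,1,0).
Write f(k) = c0. Then LHS − RHS = -1, requiring -1 = 0: contradictory. No certificate.

No; the coefficient equations for f are inconsistent.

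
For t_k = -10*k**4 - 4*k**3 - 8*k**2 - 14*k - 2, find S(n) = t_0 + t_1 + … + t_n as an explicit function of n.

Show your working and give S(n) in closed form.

The ratio is (5*k**4 + 22*k**3 + 40*k**2 + 41*k + 19)/(5*k**4 + 2*k**3 + 4*k**2 + 7*k + 1).
Take A(k)=1, B(k)=1, C(k)=k**4 + 2*k**3/5 + 4*k**2/5 + 7*k/5 + 1/5.
Solve (1)·f(k+1) − (1)·f(k) = k**4 + 2*k**3/5 + 4*k**2/5 + 7*k/5 + 1/5.
deg f ≤ 5 (via 0,0,4).
Solve for f: f(k) = k*(k**4 - 2*k**3 + 2*k**2 + 2*k - 2)/5 (degree 5 ≤ 5).
So s_k = (B(k−1)f/C)·t_k = (k*(k**4 - 2*k**3 + 2*k**2 + 2*k - 2)/(5*k**4 + 2*k**3 + 4*k**2 + 7*k + 1))·t_k = 2*k*(-k**4 + 2*k**3 - 2*k**2 - 2*k + 2).
Verify: -10*k**4 - 4*k**3 - 8*k**2 - 14*k - 2 matches t_k.
Telescope: S(n) = s_(n+1) − s_(0) = -2*n**5 - 6*n**4 - 8*n**3 - 12*n**2 - 10*n - 2 − (0) = -2*n**5 - 6*n**4 - 8*n**3 - 12*n**2 - 10*n - 2.

S(n) = -2*n**5 - 6*n**4 - 8*n**3 - 12*n**2 - 10*n - 2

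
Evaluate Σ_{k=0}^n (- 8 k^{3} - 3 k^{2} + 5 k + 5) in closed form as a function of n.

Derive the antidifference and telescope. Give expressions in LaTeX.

S(n) = - 2 n^{4} - 5 n^{3} - n^{2} + 7 n + 5

Ratio r(k) = (8*k**3 + 27*k**2 + 25*k + 1)/(8*k**3 + 3*k**2 - 5*k - 5).
Gosper form: A/B · C(k+1)/C(k) with A=1, B=1, C=k**3 + 3*k**2/8 - 5*k/8 - 5/8.
Need (1)·f(k+1) − (1)·f(k) = k**3 + 3*k**2/8 - 5*k/8 - 5/8.
Bound: deg f ≤ 4.
Solving with deg f ≤ 4: f(k) = k*(2*k**3 - 3*k**2 - 2*k - 2)/8.
So s_k = (B(k−1)f/C)·t_k = (k*(2*k**3 - 3*k**2 - 2*k - 2)/(8*k**3 + 3*k**2 - 5*k - 5))·t_k = k*(-2*k**3 + 3*k**2 + 2*k + 2).
Δs = -8*k**3 - 3*k**2 + 5*k + 5, as required.
Telescope: S(n) = s_(n+1) − s_(0) = -2*n**4 - 5*n**3 - n**2 + 7*n + 5 − (0) = -2*n**4 - 5*n**3 - n**2 + 7*n + 5.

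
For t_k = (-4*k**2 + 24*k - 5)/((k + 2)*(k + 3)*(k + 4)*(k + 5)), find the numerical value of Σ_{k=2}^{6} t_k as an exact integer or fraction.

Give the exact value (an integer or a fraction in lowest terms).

r(k) = (4*k**3 - 8*k**2 - 47*k - 30)/(4*k**3 - 139*k + 30) after simplifying.
Factor: A=k + 2; B=k + 6; C=k**2 - 6*k + 5/4.
Set up (k + 2)·f(k+1) − (k + 5)·f(k) − (k**2 - 6*k + 5/4) = 0.
d = 3 from the (1,1,2) case.
A polynomial solution: f(k) = k*(k - 21)*(k - 2)/32.
Get s_k = R·t_k = k*(-k**2 + 23*k - 42)/(8*(k + 2)*(k + 3)*(k + 4)) with R(k) = B(k−1)f(k)/C(k) = k*(k - 21)*(k - 2)*(k + 5)/(8*(4*k**2 - 24*k + 5)).
s_(k+1) − s_k = (-4*k**2 + 24*k - 5)/(k**4 + 14*k**3 + 71*k**2 + 154*k + 120) = t_k.
Evaluate s at k=7 and k=2: 49/792 and 0; difference 49/792.

Σ = 49/792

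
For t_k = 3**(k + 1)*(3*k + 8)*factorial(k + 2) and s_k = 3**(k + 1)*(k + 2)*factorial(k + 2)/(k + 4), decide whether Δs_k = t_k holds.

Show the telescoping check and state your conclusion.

s_(k+1) = 3**(k + 2)*(k + 3)*factorial(k + 3)/(k + 5)
s_(k+1) − s_k = 3**(k + 1)*(3*k**3 + 29*k**2 + 92*k + 98)*factorial(k + 2)/((k + 4)*(k + 5))
(s_(k+1) − s_k) − t_k = -6*3**k*(3*k**2 + 20*k + 31)*factorial(k + 2)/((k + 4)*(k + 5))

Invalid: residual -6*3**k*(3*k**2 + 20*k + 31)*factorial(k + 2)/((k + 4)*(k + 5)) ≠ 0.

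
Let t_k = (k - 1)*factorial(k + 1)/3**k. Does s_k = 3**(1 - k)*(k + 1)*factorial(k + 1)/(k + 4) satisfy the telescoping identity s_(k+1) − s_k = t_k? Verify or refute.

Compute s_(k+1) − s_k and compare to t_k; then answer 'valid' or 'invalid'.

Invalid: residual -3**(1 - k)*(k**2 + 3*k - 7)*factorial(k + 1)/((k + 4)*(k + 5)) ≠ 0.

s_(k+1) = (k + 2)*factorial(k + 2)/(3**k*(k + 5))
s_(k+1) − s_k = (k**3 + 5*k**2 + 2*k + 1)*factorial(k + 1)/(3**k*(k + 4)*(k + 5))
(s_(k+1) − s_k) − t_k = -3**(1 - k)*(k**2 + 3*k - 7)*factorial(k + 1)/((k + 4)*(k + 5))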